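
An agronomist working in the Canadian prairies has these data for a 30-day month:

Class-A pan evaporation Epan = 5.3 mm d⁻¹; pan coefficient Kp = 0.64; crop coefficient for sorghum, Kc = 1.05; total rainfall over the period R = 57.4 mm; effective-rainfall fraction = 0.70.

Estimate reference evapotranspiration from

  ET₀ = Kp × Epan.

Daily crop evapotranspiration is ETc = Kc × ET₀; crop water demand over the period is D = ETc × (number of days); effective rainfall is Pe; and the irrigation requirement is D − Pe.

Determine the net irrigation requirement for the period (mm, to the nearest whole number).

ET₀ = 0.64 × 5.3 = 3.3920 mm/d
ETc = Kc × ET₀ = 1.05 × 3.3920 = 3.5616 mm/d
Crop demand D = ETc × 30 d = 3.5616 × 30 = 106.848 mm
Pe = 0.70 × 57.4 = 40.180 mm
D − Pe = 106.848 − 40.180 = 66.668 mm

67 mm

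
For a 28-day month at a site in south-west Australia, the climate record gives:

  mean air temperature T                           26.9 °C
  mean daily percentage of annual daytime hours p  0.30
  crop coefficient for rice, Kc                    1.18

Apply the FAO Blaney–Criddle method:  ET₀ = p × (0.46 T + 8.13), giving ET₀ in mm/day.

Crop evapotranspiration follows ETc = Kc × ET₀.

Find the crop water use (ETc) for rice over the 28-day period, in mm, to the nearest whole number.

203 mm

ET₀ = 0.30 × (0.46 × 26.9 + 8.13) = 0.30 × 20.504 = 6.1512 mm/d
ETc = Kc × ET₀ = 1.18 × 6.1512 = 7.2584 mm/d
Over 28 days: 7.2584 × 28 = 203.235 mm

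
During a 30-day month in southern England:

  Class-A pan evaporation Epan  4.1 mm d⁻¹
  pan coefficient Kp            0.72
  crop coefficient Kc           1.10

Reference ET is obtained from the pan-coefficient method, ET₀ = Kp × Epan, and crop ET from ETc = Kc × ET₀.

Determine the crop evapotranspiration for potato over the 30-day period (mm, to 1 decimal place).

97.4 mm

ET₀ = 0.72 × 4.1 = 2.9520 mm/d
ETc = Kc × ET₀ = 1.10 × 2.9520 = 3.2472 mm/d
Over 30 days: 3.2472 × 30 = 97.416 mm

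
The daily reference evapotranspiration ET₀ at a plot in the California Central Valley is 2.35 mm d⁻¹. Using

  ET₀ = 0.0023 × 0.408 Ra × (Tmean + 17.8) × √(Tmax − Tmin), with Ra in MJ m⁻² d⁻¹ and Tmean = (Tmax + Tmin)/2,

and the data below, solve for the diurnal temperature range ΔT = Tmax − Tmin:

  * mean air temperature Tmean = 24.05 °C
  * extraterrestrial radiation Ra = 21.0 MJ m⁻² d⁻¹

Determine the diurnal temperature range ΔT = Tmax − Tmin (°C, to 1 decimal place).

√ΔT = ET₀ / [0.0023 × 0.408 × Ra × (Tmean+17.8)] = 2.35 / (0.0023 × 8.5680 × 41.85) = 2.8495
ΔT = 2.8495² = 8.120 °C

8.1 °C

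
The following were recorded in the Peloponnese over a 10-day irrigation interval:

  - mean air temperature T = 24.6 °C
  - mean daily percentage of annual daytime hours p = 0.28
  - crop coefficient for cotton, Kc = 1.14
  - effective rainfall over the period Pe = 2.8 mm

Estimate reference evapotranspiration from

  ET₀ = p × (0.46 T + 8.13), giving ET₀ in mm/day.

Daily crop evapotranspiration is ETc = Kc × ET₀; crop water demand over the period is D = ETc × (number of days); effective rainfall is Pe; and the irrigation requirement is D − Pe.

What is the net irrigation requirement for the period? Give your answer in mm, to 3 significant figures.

59.3 mm

ET₀ = 0.28 × (0.46 × 24.6 + 8.13) = 0.28 × 19.446 = 5.4449 mm/d
ETc = Kc × ET₀ = 1.14 × 5.4449 = 6.2072 mm/d
Crop demand D = ETc × 10 d = 6.2072 × 10 = 62.072 mm
D − Pe = 62.072 − 2.8 = 59.272 mm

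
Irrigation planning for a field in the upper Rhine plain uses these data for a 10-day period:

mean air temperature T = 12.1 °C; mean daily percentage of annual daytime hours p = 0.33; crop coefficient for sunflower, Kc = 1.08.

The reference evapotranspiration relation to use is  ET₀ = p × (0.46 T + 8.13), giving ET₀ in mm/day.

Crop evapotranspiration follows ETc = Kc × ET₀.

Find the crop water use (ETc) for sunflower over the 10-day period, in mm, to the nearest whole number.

ET₀ = 0.33 × (0.46 × 12.1 + 8.13) = 0.33 × 13.696 = 4.5197 mm/d
ETc = Kc × ET₀ = 1.08 × 4.5197 = 4.8813 mm/d
Over 10 days: 4.8813 × 10 = 48.813 mm

49 mm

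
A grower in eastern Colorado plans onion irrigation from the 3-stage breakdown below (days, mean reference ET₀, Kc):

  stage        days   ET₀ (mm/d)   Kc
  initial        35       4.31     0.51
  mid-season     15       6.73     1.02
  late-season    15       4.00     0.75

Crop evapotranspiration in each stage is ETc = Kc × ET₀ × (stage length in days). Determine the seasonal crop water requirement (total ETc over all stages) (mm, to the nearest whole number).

225 mm

initial: 0.51 × 4.31 × 35 = 76.93 mm
mid-season: 1.02 × 6.73 × 15 = 102.97 mm
late-season: 0.75 × 4.00 × 15 = 45.00 mm
Seasonal total = 224.90 mm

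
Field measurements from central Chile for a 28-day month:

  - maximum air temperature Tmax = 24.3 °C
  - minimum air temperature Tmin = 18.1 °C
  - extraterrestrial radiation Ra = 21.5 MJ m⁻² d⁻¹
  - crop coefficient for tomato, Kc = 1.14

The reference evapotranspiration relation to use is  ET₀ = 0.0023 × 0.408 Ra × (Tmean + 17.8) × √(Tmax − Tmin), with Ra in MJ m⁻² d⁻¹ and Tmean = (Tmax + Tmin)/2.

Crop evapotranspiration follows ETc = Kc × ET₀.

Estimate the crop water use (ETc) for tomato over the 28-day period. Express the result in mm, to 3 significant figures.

Tmean = (24.3 + 18.1)/2 = 21.20 °C
0.408 Ra = 0.408 × 21.5 = 8.7720 mm/d equivalent
ET₀ = 0.0023 × 8.7720 × (21.20 + 17.8) × √6.2 = 0.0023 × 8.7720 × 39.00 × 2.4900 = 1.9593 mm/d
ETc = Kc × ET₀ = 1.14 × 1.9593 = 2.2336 mm/d
Over 28 days: 2.2336 × 28 = 62.541 mm

62.5 mm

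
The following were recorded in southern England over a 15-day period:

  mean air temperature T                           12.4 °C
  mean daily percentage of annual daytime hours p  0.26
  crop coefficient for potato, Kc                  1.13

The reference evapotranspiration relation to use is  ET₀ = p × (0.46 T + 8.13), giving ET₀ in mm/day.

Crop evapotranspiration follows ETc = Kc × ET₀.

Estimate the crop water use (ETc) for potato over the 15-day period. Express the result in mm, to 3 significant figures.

61.0 mm

ET₀ = 0.26 × (0.46 × 12.4 + 8.13) = 0.26 × 13.834 = 3.5968 mm/d
ETc = Kc × ET₀ = 1.13 × 3.5968 = 4.0644 mm/d
Over 15 days: 4.0644 × 15 = 60.966 mm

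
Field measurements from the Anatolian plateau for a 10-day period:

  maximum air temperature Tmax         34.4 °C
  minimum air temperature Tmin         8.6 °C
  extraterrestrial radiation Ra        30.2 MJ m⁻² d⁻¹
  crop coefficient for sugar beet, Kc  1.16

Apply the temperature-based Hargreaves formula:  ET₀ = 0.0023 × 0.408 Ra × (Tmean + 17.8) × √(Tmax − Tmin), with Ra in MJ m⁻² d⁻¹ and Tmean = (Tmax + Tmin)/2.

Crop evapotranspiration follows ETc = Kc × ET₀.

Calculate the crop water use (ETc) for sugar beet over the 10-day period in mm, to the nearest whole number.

66 mm

Tmean = (34.4 + 8.6)/2 = 21.50 °C
0.408 Ra = 0.408 × 30.2 = 12.3216 mm/d equivalent
ET₀ = 0.0023 × 12.3216 × (21.50 + 17.8) × √25.8 = 0.0023 × 12.3216 × 39.30 × 5.0794 = 5.6572 mm/d
ETc = Kc × ET₀ = 1.16 × 5.6572 = 6.5624 mm/d
Over 10 days: 6.5624 × 10 = 65.624 mm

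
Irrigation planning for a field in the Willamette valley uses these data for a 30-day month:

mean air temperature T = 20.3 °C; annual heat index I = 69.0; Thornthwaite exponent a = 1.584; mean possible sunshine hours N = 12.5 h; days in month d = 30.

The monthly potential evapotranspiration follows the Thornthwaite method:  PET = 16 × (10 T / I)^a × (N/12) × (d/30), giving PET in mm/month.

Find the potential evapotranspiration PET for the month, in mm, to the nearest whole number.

92 mm

10T/I = 10 × 20.3 / 69.0 = 2.9420
(10T/I)^a = 2.9420^1.584 = 5.5250
Uncorrected PET = 16 × 5.5250 = 88.400 mm
Correction = (N/12)(d/30) = (12.5/12)(30/30) = 1.0417
PET = 88.400 × 1.0417 = 92.086 mm/month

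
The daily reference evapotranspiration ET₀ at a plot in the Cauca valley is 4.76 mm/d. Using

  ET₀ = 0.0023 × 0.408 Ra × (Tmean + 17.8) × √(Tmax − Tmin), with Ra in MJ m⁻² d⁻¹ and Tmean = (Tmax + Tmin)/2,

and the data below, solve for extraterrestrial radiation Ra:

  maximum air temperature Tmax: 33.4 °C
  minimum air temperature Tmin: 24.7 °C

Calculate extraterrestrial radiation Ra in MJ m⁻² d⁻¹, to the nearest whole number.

37 MJ m⁻² d⁻¹

Tmean = (33.4+24.7)/2 = 29.05 °C; ΔT = 8.7
Ra = ET₀ / [0.0023 × 0.408 × (Tmean+17.8) × √ΔT]
   = 4.76 / (0.0023 × 0.408 × 46.85 × 2.9496) = 36.707 MJ m⁻² d⁻¹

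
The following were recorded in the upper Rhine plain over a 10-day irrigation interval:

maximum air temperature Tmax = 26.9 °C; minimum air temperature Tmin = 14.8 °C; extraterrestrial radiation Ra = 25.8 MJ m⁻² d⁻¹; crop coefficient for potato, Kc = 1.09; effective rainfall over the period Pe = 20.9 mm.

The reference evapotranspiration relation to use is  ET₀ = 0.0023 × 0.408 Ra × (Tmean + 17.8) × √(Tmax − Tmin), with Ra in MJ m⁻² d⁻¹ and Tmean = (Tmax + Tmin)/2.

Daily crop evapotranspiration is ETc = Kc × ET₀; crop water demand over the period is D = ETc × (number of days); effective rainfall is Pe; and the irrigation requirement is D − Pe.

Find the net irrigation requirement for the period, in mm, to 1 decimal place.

14.6 mm

Tmean = (26.9 + 14.8)/2 = 20.85 °C
0.408 Ra = 0.408 × 25.8 = 10.5264 mm/d equivalent
ET₀ = 0.0023 × 10.5264 × (20.85 + 17.8) × √12.1 = 0.0023 × 10.5264 × 38.65 × 3.4785 = 3.2550 mm/d
ETc = Kc × ET₀ = 1.09 × 3.2550 = 3.5480 mm/d
Crop demand D = ETc × 10 d = 3.5480 × 10 = 35.480 mm
D − Pe = 35.480 − 20.9 = 14.580 mm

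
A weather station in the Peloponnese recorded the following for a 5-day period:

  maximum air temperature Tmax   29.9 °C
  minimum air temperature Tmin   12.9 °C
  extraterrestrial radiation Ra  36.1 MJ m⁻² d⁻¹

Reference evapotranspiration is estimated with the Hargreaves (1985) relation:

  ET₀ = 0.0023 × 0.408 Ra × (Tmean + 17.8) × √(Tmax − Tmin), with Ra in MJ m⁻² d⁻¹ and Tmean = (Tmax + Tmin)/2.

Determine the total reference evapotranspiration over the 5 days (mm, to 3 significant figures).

Tmean = (29.9 + 12.9)/2 = 21.40 °C
0.408 Ra = 0.408 × 36.1 = 14.7288 mm/d equivalent
ET₀ = 0.0023 × 14.7288 × (21.40 + 17.8) × √17.0 = 0.0023 × 14.7288 × 39.20 × 4.1231 = 5.4753 mm/d
Over 5 days: 5.4753 × 5 = 27.377 mm

27.4 mm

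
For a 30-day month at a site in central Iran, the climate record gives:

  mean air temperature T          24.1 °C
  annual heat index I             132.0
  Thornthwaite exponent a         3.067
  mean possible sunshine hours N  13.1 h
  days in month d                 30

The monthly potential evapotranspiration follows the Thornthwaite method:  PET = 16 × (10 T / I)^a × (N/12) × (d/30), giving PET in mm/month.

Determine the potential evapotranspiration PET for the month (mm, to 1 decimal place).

10T/I = 10 × 24.1 / 132.0 = 1.8258
(10T/I)^a = 1.8258^3.067 = 6.3369
Uncorrected PET = 16 × 6.3369 = 101.390 mm
Correction = (N/12)(d/30) = (13.1/12)(30/30) = 1.0917
PET = 101.390 × 1.0917 = 110.687 mm/month

110.7 mm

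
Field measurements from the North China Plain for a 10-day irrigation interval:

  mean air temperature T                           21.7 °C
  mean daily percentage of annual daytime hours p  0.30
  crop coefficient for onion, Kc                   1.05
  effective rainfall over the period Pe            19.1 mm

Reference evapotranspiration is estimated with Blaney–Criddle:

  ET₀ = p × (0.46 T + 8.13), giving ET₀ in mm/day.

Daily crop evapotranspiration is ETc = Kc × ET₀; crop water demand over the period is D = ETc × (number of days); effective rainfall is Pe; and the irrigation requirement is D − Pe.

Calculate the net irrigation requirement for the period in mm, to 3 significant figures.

ET₀ = 0.30 × (0.46 × 21.7 + 8.13) = 0.30 × 18.112 = 5.4336 mm/d
ETc = Kc × ET₀ = 1.05 × 5.4336 = 5.7053 mm/d
Crop demand D = ETc × 10 d = 5.7053 × 10 = 57.053 mm
D − Pe = 57.053 − 19.1 = 37.953 mm

38.0 mm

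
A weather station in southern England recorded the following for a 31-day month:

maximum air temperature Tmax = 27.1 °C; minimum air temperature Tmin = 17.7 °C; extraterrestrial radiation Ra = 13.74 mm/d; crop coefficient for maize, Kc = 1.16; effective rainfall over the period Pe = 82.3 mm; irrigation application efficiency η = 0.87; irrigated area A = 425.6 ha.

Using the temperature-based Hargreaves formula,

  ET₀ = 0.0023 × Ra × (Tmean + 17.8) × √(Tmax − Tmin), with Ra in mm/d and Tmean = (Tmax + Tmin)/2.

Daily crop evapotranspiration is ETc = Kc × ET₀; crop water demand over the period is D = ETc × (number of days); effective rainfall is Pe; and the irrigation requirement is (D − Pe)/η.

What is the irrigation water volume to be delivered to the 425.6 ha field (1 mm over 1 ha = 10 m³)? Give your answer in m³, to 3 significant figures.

Tmean = (27.1 + 17.7)/2 = 22.40 °C
ET₀ = 0.0023 × 13.74 × (22.40 + 17.8) × √9.4 = 0.0023 × 13.74 × 40.20 × 3.0659 = 3.8949 mm/d
ETc = Kc × ET₀ = 1.16 × 3.8949 = 4.5181 mm/d
Crop demand D = ETc × 31 d = 4.5181 × 31 = 140.061 mm
D − Pe = 140.061 − 82.3 = 57.761 mm
Gross irrigation = 57.761 / 0.87 = 66.392 mm
Volume = 66.392 mm × 425.6 ha × 10 = 282564.4 m³

283000 m³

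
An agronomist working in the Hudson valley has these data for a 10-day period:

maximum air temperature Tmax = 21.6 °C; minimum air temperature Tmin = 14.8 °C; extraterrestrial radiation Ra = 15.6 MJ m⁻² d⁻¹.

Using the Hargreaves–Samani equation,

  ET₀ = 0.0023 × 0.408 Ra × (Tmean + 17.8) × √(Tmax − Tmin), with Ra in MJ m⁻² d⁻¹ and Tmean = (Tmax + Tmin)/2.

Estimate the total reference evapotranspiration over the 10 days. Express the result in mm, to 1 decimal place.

Tmean = (21.6 + 14.8)/2 = 18.20 °C
0.408 Ra = 0.408 × 15.6 = 6.3648 mm/d equivalent
ET₀ = 0.0023 × 6.3648 × (18.20 + 17.8) × √6.8 = 0.0023 × 6.3648 × 36.00 × 2.6077 = 1.3743 mm/d
Over 10 days: 1.3743 × 10 = 13.743 mm

13.7 mm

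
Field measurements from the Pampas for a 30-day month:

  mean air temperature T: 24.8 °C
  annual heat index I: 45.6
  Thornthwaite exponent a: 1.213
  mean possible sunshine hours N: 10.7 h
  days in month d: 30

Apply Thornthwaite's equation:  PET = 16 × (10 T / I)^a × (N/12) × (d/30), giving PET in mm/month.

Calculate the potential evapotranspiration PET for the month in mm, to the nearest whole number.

111 mm

10T/I = 10 × 24.8 / 45.6 = 5.4386
(10T/I)^a = 5.4386^1.213 = 7.8009
Uncorrected PET = 16 × 7.8009 = 124.814 mm
Correction = (N/12)(d/30) = (10.7/12)(30/30) = 0.8917
PET = 124.814 × 0.8917 = 111.297 mm/month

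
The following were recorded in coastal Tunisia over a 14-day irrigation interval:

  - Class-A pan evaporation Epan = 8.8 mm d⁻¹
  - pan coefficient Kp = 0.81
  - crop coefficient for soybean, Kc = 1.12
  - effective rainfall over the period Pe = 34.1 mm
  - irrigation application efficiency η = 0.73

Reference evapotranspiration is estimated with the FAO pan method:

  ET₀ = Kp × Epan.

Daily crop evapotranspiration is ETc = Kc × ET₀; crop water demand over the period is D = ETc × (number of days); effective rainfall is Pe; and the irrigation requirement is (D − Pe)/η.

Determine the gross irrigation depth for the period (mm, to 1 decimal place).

ET₀ = 0.81 × 8.8 = 7.1280 mm/d
ETc = Kc × ET₀ = 1.12 × 7.1280 = 7.9834 mm/d
Crop demand D = ETc × 14 d = 7.9834 × 14 = 111.768 mm
D − Pe = 111.768 − 34.1 = 77.668 mm
Gross irrigation = 77.668 / 0.73 = 106.395 mm

106.4 mm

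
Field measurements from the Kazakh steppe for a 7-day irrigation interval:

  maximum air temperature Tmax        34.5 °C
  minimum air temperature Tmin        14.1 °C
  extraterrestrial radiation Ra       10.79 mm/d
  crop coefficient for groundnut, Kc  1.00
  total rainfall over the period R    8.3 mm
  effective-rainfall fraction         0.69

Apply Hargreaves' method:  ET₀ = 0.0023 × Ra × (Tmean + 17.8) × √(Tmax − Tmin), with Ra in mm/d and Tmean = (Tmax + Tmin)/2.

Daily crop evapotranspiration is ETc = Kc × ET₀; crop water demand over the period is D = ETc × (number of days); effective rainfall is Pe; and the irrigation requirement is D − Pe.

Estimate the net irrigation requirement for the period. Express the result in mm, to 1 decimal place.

Tmean = (34.5 + 14.1)/2 = 24.30 °C
ET₀ = 0.0023 × 10.79 × (24.30 + 17.8) × √20.4 = 0.0023 × 10.79 × 42.10 × 4.5166 = 4.7189 mm/d
ETc = Kc × ET₀ = 1.00 × 4.7189 = 4.7189 mm/d
Crop demand D = ETc × 7 d = 4.7189 × 7 = 33.032 mm
Pe = 0.69 × 8.3 = 5.727 mm
D − Pe = 33.032 − 5.727 = 27.305 mm

27.3 mm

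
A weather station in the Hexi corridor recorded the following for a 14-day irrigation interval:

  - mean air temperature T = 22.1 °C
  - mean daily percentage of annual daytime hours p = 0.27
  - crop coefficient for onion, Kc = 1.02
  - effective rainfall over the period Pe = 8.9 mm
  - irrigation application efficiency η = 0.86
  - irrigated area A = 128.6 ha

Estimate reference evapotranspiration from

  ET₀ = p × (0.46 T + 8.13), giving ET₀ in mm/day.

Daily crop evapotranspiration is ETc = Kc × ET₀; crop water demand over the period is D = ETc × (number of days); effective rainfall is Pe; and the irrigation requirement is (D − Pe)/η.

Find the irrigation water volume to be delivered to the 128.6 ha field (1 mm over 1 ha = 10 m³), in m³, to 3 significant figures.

ET₀ = 0.27 × (0.46 × 22.1 + 8.13) = 0.27 × 18.296 = 4.9399 mm/d
ETc = Kc × ET₀ = 1.02 × 4.9399 = 5.0387 mm/d
Crop demand D = ETc × 14 d = 5.0387 × 14 = 70.542 mm
D − Pe = 70.542 − 8.9 = 61.642 mm
Gross irrigation = 61.642 / 0.86 = 71.677 mm
Volume = 71.677 mm × 128.6 ha × 10 = 92176.6 m³

92200 m³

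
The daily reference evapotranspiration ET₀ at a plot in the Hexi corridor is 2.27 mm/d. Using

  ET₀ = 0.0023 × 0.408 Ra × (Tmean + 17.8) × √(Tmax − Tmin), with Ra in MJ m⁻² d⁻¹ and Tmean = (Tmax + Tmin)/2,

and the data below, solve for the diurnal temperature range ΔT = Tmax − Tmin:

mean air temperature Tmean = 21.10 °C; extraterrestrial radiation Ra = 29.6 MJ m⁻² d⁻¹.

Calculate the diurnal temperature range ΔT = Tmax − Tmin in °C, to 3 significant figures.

4.41 °C

√ΔT = ET₀ / [0.0023 × 0.408 × Ra × (Tmean+17.8)] = 2.27 / (0.0023 × 12.0768 × 38.90) = 2.1009
ΔT = 2.1009² = 4.414 °C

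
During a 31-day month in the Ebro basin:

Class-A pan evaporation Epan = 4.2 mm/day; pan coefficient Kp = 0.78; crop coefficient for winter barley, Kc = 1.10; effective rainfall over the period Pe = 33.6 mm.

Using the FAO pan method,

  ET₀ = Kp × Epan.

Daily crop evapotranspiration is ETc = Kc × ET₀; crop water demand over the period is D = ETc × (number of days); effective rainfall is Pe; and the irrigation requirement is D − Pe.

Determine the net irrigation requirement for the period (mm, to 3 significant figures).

ET₀ = 0.78 × 4.2 = 3.2760 mm/d
ETc = Kc × ET₀ = 1.10 × 3.2760 = 3.6036 mm/d
Crop demand D = ETc × 31 d = 3.6036 × 31 = 111.712 mm
D − Pe = 111.712 − 33.6 = 78.112 mm

78.1 mm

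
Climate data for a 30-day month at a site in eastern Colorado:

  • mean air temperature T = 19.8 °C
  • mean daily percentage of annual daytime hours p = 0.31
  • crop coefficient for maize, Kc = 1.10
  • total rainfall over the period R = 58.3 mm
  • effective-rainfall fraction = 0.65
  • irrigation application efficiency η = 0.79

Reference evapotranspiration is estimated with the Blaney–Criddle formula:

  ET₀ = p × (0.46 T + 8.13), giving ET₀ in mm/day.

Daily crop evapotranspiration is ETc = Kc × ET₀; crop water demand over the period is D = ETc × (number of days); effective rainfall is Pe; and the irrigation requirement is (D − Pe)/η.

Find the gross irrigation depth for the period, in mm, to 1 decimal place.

175.3 mm

ET₀ = 0.31 × (0.46 × 19.8 + 8.13) = 0.31 × 17.238 = 5.3438 mm/d
ETc = Kc × ET₀ = 1.10 × 5.3438 = 5.8782 mm/d
Crop demand D = ETc × 30 d = 5.8782 × 30 = 176.346 mm
Pe = 0.65 × 58.3 = 37.895 mm
D − Pe = 176.346 − 37.895 = 138.451 mm
Gross irrigation = 138.451 / 0.79 = 175.254 mm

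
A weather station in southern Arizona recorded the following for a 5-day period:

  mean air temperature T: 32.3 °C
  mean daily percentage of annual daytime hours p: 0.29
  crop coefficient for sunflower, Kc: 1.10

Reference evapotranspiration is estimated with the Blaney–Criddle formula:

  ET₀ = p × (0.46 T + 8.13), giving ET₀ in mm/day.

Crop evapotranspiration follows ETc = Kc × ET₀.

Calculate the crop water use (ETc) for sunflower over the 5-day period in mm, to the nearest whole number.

ET₀ = 0.29 × (0.46 × 32.3 + 8.13) = 0.29 × 22.988 = 6.6665 mm/d
ETc = Kc × ET₀ = 1.10 × 6.6665 = 7.3332 mm/d
Over 5 days: 7.3332 × 5 = 36.666 mm

37 mm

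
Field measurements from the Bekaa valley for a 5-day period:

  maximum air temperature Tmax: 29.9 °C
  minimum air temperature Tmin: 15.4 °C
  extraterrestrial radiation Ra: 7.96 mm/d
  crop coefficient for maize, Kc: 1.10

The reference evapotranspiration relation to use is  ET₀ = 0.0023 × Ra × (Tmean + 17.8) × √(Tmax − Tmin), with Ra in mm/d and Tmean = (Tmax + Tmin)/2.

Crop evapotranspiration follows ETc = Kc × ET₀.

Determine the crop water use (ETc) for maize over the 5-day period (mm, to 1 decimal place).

15.5 mm

Tmean = (29.9 + 15.4)/2 = 22.65 °C
ET₀ = 0.0023 × 7.96 × (22.65 + 17.8) × √14.5 = 0.0023 × 7.96 × 40.45 × 3.8079 = 2.8200 mm/d
ETc = Kc × ET₀ = 1.10 × 2.8200 = 3.1020 mm/d
Over 5 days: 3.1020 × 5 = 15.510 mm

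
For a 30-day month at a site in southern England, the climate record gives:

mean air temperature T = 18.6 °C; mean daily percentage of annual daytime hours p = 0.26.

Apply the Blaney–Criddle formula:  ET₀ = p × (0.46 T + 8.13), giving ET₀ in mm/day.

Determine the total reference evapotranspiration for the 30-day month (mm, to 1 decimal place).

ET₀ = 0.26 × (0.46 × 18.6 + 8.13) = 0.26 × 16.686 = 4.3384 mm/d
Monthly total = 4.3384 × 30 = 130.152 mm

130.2 mm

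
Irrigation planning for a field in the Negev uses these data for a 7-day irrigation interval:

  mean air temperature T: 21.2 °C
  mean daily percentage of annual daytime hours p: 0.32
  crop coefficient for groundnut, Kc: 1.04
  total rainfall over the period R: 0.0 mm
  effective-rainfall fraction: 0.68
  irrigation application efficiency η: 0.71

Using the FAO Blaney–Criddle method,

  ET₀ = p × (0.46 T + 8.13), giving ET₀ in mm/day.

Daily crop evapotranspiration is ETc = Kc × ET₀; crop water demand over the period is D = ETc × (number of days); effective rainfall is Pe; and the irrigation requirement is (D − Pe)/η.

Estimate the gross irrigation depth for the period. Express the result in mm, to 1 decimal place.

ET₀ = 0.32 × (0.46 × 21.2 + 8.13) = 0.32 × 17.882 = 5.7222 mm/d
ETc = Kc × ET₀ = 1.04 × 5.7222 = 5.9511 mm/d
Crop demand D = ETc × 7 d = 5.9511 × 7 = 41.658 mm
Pe = 0.68 × 0.0 = 0.000 mm
D − Pe = 41.658 − 0.000 = 41.658 mm
Gross irrigation = 41.658 / 0.71 = 58.673 mm

58.7 mm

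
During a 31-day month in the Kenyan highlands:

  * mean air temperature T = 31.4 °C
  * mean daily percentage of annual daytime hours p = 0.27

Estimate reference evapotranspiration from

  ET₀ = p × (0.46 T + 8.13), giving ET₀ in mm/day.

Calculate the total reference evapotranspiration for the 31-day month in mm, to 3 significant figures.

189 mm

ET₀ = 0.27 × (0.46 × 31.4 + 8.13) = 0.27 × 22.574 = 6.0950 mm/d
Monthly total = 6.0950 × 31 = 188.945 mm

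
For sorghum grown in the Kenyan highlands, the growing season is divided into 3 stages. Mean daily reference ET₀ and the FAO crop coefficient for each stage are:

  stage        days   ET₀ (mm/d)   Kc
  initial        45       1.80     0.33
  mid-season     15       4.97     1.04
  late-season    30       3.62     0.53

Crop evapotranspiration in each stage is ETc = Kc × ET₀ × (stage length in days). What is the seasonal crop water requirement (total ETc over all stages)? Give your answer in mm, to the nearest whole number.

initial: 0.33 × 1.80 × 45 = 26.73 mm
mid-season: 1.04 × 4.97 × 15 = 77.53 mm
late-season: 0.53 × 3.62 × 30 = 57.56 mm
Seasonal total = 161.82 mm

162 mm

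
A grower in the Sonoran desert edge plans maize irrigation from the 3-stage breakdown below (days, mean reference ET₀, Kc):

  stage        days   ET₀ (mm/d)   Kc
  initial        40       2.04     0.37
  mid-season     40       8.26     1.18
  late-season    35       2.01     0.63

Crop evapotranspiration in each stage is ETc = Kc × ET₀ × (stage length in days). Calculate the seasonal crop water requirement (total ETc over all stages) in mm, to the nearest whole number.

464 mm

initial: 0.37 × 2.04 × 40 = 30.19 mm
mid-season: 1.18 × 8.26 × 40 = 389.87 mm
late-season: 0.63 × 2.01 × 35 = 44.32 mm
Seasonal total = 464.38 mm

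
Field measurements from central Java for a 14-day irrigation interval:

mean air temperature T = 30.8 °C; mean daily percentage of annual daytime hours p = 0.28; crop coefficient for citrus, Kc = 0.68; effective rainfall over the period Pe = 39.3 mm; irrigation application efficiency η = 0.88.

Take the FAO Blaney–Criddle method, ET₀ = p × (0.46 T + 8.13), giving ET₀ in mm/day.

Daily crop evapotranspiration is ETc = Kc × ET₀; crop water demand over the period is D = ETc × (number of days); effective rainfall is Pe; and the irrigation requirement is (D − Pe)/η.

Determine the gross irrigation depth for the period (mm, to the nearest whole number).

23 mm

ET₀ = 0.28 × (0.46 × 30.8 + 8.13) = 0.28 × 22.298 = 6.2434 mm/d
ETc = Kc × ET₀ = 0.68 × 6.2434 = 4.2455 mm/d
Crop demand D = ETc × 14 d = 4.2455 × 14 = 59.437 mm
D − Pe = 59.437 − 39.3 = 20.137 mm
Gross irrigation = 20.137 / 0.88 = 22.883 mm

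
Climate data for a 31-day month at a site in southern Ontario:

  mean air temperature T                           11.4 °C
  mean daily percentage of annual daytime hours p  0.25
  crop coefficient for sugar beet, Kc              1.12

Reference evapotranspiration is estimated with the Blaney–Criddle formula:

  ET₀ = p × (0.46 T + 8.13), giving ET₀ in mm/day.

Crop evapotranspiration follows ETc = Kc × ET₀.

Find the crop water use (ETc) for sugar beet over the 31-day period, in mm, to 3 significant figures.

ET₀ = 0.25 × (0.46 × 11.4 + 8.13) = 0.25 × 13.374 = 3.3435 mm/d
ETc = Kc × ET₀ = 1.12 × 3.3435 = 3.7447 mm/d
Over 31 days: 3.7447 × 31 = 116.086 mm

116 mm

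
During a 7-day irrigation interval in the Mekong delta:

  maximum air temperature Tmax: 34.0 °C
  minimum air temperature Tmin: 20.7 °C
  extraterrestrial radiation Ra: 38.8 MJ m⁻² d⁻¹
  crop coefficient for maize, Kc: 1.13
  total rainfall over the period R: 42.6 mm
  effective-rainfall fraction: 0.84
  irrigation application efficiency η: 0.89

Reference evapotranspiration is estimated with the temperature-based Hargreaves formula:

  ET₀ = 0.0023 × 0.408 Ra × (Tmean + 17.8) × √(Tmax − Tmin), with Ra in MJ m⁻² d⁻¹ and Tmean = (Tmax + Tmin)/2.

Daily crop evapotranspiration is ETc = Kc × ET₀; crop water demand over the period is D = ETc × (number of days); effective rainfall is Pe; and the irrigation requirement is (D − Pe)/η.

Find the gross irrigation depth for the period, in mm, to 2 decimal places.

Tmean = (34.0 + 20.7)/2 = 27.35 °C
0.408 Ra = 0.408 × 38.8 = 15.8304 mm/d equivalent
ET₀ = 0.0023 × 15.8304 × (27.35 + 17.8) × √13.3 = 0.0023 × 15.8304 × 45.15 × 3.6469 = 5.9952 mm/d
ETc = Kc × ET₀ = 1.13 × 5.9952 = 6.7746 mm/d
Crop demand D = ETc × 7 d = 6.7746 × 7 = 47.422 mm
Pe = 0.84 × 42.6 = 35.784 mm
D − Pe = 47.422 − 35.784 = 11.638 mm
Gross irrigation = 11.638 / 0.89 = 13.076 mm

13.08 mm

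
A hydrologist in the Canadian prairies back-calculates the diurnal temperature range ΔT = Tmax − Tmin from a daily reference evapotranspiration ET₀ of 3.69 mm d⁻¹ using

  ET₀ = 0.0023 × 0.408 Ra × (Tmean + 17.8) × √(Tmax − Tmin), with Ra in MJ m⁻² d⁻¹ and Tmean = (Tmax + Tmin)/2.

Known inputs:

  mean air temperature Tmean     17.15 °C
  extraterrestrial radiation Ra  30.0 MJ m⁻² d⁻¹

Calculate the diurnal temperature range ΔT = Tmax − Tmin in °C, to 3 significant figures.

14.1 °C

√ΔT = ET₀ / [0.0023 × 0.408 × Ra × (Tmean+17.8)] = 3.69 / (0.0023 × 12.2400 × 34.95) = 3.7503
ΔT = 3.7503² = 14.065 °C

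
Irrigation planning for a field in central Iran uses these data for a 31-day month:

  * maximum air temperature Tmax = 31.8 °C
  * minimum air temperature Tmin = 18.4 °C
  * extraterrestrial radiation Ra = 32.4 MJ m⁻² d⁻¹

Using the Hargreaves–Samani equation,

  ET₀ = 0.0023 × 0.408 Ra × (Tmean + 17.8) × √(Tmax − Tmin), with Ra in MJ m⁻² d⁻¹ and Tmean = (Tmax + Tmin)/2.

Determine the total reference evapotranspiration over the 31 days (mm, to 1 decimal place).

Tmean = (31.8 + 18.4)/2 = 25.10 °C
0.408 Ra = 0.408 × 32.4 = 13.2192 mm/d equivalent
ET₀ = 0.0023 × 13.2192 × (25.10 + 17.8) × √13.4 = 0.0023 × 13.2192 × 42.90 × 3.6606 = 4.7747 mm/d
Over 31 days: 4.7747 × 31 = 148.016 mm

148.0 mm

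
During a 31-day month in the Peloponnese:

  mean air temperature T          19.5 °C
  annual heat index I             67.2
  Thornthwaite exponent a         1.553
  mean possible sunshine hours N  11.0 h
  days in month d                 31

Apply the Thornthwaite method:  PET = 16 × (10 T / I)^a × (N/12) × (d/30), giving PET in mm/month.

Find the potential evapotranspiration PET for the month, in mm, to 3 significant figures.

79.3 mm

10T/I = 10 × 19.5 / 67.2 = 2.9018
(10T/I)^a = 2.9018^1.553 = 5.2303
Uncorrected PET = 16 × 5.2303 = 83.685 mm
Correction = (N/12)(d/30) = (11.0/12)(31/30) = 0.9472
PET = 83.685 × 0.9472 = 79.266 mm/month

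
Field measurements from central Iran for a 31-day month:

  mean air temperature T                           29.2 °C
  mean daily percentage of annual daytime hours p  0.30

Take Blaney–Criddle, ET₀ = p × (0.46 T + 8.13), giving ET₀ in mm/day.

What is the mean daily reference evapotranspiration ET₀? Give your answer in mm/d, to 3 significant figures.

ET₀ = 0.30 × (0.46 × 29.2 + 8.13) = 0.30 × 21.562 = 6.4686 mm/d

6.47 mm/d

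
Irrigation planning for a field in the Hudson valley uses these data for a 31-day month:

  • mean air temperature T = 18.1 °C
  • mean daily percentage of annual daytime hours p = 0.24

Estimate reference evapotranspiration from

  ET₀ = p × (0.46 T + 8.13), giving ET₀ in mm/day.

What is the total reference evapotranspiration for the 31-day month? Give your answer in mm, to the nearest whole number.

122 mm

ET₀ = 0.24 × (0.46 × 18.1 + 8.13) = 0.24 × 16.456 = 3.9494 mm/d
Monthly total = 3.9494 × 31 = 122.431 mm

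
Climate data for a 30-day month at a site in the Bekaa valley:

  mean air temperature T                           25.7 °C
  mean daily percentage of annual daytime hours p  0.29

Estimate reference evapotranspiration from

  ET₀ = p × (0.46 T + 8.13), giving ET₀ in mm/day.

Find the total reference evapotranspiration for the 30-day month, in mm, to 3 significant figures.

ET₀ = 0.29 × (0.46 × 25.7 + 8.13) = 0.29 × 19.952 = 5.7861 mm/d
Monthly total = 5.7861 × 30 = 173.583 mm

174 mm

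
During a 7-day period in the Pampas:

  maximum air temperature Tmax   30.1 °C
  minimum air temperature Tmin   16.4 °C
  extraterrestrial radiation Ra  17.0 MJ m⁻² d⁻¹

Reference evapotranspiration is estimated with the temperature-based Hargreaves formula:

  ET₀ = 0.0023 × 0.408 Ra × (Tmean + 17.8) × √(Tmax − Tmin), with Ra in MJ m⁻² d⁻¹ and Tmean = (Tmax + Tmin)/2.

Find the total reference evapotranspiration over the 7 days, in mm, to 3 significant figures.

Tmean = (30.1 + 16.4)/2 = 23.25 °C
0.408 Ra = 0.408 × 17.0 = 6.9360 mm/d equivalent
ET₀ = 0.0023 × 6.9360 × (23.25 + 17.8) × √13.7 = 0.0023 × 6.9360 × 41.05 × 3.7014 = 2.4239 mm/d
Over 7 days: 2.4239 × 7 = 16.967 mm

17.0 mm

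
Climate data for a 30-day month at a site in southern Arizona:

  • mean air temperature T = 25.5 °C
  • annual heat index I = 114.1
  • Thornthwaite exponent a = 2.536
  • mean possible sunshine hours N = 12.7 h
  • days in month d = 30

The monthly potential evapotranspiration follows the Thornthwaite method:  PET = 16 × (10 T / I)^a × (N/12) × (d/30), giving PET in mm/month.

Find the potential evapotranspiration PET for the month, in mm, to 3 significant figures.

130 mm

10T/I = 10 × 25.5 / 114.1 = 2.2349
(10T/I)^a = 2.2349^2.536 = 7.6863
Uncorrected PET = 16 × 7.6863 = 122.981 mm
Correction = (N/12)(d/30) = (12.7/12)(30/30) = 1.0583
PET = 122.981 × 1.0583 = 130.151 mm/month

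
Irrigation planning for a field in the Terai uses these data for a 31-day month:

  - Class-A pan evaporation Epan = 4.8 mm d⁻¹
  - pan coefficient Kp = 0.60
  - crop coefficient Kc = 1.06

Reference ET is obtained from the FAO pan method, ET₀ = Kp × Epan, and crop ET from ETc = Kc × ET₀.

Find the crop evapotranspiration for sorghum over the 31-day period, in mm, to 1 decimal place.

ET₀ = 0.60 × 4.8 = 2.8800 mm/d
ETc = Kc × ET₀ = 1.06 × 2.8800 = 3.0528 mm/d
Over 31 days: 3.0528 × 31 = 94.637 mm

94.6 mm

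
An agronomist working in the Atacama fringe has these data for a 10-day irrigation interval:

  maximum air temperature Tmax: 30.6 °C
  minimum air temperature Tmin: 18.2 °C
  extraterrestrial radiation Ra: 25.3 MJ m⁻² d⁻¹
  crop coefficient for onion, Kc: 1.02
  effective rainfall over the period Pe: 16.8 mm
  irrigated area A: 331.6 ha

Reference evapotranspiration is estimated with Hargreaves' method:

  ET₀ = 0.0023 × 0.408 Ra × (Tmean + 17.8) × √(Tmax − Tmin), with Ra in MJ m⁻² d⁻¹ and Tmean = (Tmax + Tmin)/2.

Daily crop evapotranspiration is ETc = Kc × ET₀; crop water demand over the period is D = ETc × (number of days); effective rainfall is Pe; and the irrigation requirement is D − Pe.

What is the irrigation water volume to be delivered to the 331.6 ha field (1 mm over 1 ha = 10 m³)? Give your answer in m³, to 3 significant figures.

Tmean = (30.6 + 18.2)/2 = 24.40 °C
0.408 Ra = 0.408 × 25.3 = 10.3224 mm/d equivalent
ET₀ = 0.0023 × 10.3224 × (24.40 + 17.8) × √12.4 = 0.0023 × 10.3224 × 42.20 × 3.5214 = 3.5281 mm/d
ETc = Kc × ET₀ = 1.02 × 3.5281 = 3.5987 mm/d
Crop demand D = ETc × 10 d = 3.5987 × 10 = 35.987 mm
D − Pe = 35.987 − 16.8 = 19.187 mm
Volume = 19.187 mm × 331.6 ha × 10 = 63624.1 m³

63600 m³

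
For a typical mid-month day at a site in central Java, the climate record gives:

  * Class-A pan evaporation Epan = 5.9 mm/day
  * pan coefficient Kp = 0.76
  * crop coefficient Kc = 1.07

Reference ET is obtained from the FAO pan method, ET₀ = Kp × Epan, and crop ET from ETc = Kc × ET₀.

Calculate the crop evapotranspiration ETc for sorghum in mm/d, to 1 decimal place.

4.8 mm/d

ET₀ = 0.76 × 5.9 = 4.4840 mm/d
ETc = Kc × ET₀ = 1.07 × 4.4840 = 4.7979 mm/d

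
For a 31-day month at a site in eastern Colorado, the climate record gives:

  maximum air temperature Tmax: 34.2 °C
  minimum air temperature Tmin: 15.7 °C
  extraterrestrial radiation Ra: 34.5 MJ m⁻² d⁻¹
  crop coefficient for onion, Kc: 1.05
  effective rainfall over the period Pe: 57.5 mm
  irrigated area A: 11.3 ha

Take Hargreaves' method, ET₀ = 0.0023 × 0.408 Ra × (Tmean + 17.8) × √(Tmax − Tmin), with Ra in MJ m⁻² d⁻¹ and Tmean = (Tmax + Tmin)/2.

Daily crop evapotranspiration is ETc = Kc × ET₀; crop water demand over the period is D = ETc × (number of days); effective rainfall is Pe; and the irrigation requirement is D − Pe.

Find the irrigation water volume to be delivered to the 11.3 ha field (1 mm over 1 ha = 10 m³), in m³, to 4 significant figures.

15400 m³

Tmean = (34.2 + 15.7)/2 = 24.95 °C
0.408 Ra = 0.408 × 34.5 = 14.0760 mm/d equivalent
ET₀ = 0.0023 × 14.0760 × (24.95 + 17.8) × √18.5 = 0.0023 × 14.0760 × 42.75 × 4.3012 = 5.9530 mm/d
ETc = Kc × ET₀ = 1.05 × 5.9530 = 6.2507 mm/d
Crop demand D = ETc × 31 d = 6.2507 × 31 = 193.772 mm
D − Pe = 193.772 − 57.5 = 136.272 mm
Volume = 136.272 mm × 11.3 ha × 10 = 15398.7 m³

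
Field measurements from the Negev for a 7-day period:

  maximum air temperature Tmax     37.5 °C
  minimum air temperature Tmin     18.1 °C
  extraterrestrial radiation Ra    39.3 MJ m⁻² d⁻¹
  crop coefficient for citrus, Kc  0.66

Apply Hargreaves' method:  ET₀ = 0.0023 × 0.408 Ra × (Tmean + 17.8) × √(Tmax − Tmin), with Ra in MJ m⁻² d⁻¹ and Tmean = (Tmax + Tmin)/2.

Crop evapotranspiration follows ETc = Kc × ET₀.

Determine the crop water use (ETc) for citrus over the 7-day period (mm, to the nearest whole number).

Tmean = (37.5 + 18.1)/2 = 27.80 °C
0.408 Ra = 0.408 × 39.3 = 16.0344 mm/d equivalent
ET₀ = 0.0023 × 16.0344 × (27.80 + 17.8) × √19.4 = 0.0023 × 16.0344 × 45.60 × 4.4045 = 7.4070 mm/d
ETc = Kc × ET₀ = 0.66 × 7.4070 = 4.8886 mm/d
Over 7 days: 4.8886 × 7 = 34.220 mm

34 mm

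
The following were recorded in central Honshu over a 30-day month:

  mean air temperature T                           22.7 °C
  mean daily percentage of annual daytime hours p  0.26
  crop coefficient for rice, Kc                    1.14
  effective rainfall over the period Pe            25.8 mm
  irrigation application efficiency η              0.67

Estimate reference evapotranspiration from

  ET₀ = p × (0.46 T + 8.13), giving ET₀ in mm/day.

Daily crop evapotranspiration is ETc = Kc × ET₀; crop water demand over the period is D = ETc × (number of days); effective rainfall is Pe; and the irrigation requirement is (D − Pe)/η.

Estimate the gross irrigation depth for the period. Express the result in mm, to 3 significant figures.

208 mm

ET₀ = 0.26 × (0.46 × 22.7 + 8.13) = 0.26 × 18.572 = 4.8287 mm/d
ETc = Kc × ET₀ = 1.14 × 4.8287 = 5.5047 mm/d
Crop demand D = ETc × 30 d = 5.5047 × 30 = 165.141 mm
D − Pe = 165.141 − 25.8 = 139.341 mm
Gross irrigation = 139.341 / 0.67 = 207.972 mm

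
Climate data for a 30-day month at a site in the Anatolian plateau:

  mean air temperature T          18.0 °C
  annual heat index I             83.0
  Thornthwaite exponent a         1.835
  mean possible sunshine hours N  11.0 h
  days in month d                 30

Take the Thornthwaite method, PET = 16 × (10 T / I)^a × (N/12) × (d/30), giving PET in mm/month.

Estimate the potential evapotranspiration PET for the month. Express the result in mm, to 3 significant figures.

10T/I = 10 × 18.0 / 83.0 = 2.1687
(10T/I)^a = 2.1687^1.835 = 4.1393
Uncorrected PET = 16 × 4.1393 = 66.229 mm
Correction = (N/12)(d/30) = (11.0/12)(30/30) = 0.9167
PET = 66.229 × 0.9167 = 60.712 mm/month

60.7 mm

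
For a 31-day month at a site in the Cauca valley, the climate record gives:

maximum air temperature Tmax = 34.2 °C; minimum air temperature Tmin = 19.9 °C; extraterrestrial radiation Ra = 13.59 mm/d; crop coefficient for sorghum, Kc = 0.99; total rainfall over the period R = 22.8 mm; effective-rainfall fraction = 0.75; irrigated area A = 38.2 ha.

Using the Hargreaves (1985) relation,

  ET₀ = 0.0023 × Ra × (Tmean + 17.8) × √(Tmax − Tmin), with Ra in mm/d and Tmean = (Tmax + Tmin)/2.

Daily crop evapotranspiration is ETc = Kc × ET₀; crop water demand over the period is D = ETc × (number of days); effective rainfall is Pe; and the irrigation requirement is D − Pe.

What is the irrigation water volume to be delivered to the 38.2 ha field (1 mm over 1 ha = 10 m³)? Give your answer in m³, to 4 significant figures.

55620 m³

Tmean = (34.2 + 19.9)/2 = 27.05 °C
ET₀ = 0.0023 × 13.59 × (27.05 + 17.8) × √14.3 = 0.0023 × 13.59 × 44.85 × 3.7815 = 5.3012 mm/d
ETc = Kc × ET₀ = 0.99 × 5.3012 = 5.2482 mm/d
Crop demand D = ETc × 31 d = 5.2482 × 31 = 162.694 mm
Pe = 0.75 × 22.8 = 17.100 mm
D − Pe = 162.694 − 17.100 = 145.594 mm
Volume = 145.594 mm × 38.2 ha × 10 = 55616.9 m³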